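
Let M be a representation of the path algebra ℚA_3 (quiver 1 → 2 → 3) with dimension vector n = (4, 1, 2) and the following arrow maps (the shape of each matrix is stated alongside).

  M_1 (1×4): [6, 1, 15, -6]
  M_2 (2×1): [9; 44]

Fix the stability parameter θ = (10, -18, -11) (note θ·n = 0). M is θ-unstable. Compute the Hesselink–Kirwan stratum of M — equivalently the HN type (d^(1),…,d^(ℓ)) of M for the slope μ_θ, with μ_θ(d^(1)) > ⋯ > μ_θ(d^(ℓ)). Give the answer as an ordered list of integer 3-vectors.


Interval decomposition of M: I[1,1]^3, I[1,3], I[3,3].
HN type (ℓ=3): μ^(1)=10; μ^(2)=-19/3; μ^(3)=-11

((3, 0, 0); (1, 1, 1); (0, 0, 1))


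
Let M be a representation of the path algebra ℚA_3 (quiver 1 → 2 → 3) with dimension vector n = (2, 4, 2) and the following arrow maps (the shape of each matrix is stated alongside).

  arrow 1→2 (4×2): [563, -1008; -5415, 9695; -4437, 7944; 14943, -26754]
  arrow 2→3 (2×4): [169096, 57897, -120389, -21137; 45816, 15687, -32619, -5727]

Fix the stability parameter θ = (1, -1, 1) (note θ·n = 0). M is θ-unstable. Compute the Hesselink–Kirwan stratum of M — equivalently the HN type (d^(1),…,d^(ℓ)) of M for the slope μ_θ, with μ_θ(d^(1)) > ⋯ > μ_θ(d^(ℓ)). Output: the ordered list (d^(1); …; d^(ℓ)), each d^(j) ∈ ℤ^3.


Barcode: M ≅ I[1,2], I[1,3], I[2,2]^2, I[3,3]. HN layers by μ_θ (3 steps, strictly decreasing):
  μ^(1)=1; μ^(2)=0; μ^(3)=-1

((0, 0, 2); (2, 2, 0); (0, 2, 0))


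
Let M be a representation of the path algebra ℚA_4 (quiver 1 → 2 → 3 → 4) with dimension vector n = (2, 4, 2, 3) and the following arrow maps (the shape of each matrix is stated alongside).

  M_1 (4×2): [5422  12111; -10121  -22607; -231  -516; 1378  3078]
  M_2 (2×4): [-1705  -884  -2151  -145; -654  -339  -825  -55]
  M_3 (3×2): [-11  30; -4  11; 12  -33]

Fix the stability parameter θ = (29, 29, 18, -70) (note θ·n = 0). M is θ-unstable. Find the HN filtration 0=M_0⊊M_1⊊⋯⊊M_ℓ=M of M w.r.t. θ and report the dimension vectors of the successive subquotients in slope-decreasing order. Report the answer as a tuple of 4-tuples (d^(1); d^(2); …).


Barcode: M ≅ I[1,4]^2, I[2,2]^2, I[4,4]. HN layers by μ_θ (3 steps, strictly decreasing):
  μ^(1)=29; μ^(2)=3/2; μ^(3)=-70

((0, 2, 0, 0); (2, 2, 2, 2); (0, 0, 0, 1))


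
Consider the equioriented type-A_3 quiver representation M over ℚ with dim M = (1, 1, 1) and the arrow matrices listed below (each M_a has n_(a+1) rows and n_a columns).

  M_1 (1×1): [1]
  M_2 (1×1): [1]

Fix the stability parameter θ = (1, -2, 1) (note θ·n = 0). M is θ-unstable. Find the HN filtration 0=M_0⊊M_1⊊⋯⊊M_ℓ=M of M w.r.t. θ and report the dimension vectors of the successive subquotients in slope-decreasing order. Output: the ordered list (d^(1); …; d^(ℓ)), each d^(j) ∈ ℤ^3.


Via rank(M_{q-1}∘⋯∘M_p): M ≅ I[1,3].
μ_θ-semistable layers: μ^(1)=1; μ^(2)=-1/2

((0, 0, 1); (1, 1, 0))


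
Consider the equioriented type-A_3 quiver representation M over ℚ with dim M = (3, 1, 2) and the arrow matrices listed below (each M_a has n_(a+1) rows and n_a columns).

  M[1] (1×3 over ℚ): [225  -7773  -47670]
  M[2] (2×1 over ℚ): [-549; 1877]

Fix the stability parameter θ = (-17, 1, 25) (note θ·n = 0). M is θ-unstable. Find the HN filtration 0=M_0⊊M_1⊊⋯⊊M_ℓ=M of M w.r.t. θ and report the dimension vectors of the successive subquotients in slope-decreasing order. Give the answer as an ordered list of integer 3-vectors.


Interval decomposition of M: I[1,1]^2, I[1,3], I[3,3].
HN type (ℓ=3): μ^(1)=25; μ^(2)=1; μ^(3)=-17

((0, 0, 2); (0, 1, 0); (3, 0, 0))


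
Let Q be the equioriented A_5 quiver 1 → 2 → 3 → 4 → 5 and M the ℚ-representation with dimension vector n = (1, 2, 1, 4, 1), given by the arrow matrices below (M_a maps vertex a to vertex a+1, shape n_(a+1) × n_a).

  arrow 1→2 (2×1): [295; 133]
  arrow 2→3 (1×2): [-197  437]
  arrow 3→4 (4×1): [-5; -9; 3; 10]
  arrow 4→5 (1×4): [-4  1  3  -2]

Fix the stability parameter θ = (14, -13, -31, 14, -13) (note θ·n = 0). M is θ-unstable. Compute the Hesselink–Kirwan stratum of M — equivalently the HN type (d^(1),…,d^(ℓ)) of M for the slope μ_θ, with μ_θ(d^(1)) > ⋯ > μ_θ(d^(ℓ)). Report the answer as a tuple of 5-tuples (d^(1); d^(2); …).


Via rank(M_{q-1}∘⋯∘M_p): M ≅ I[1,4], I[2,2], I[4,4]^2, I[4,5].
μ_θ-semistable layers: μ^(1)=14; μ^(2)=1/2; μ^(3)=-10; μ^(4)=-13

((0, 0, 0, 3, 0); (0, 0, 0, 1, 1); (1, 1, 1, 0, 0); (0, 1, 0, 0, 0))


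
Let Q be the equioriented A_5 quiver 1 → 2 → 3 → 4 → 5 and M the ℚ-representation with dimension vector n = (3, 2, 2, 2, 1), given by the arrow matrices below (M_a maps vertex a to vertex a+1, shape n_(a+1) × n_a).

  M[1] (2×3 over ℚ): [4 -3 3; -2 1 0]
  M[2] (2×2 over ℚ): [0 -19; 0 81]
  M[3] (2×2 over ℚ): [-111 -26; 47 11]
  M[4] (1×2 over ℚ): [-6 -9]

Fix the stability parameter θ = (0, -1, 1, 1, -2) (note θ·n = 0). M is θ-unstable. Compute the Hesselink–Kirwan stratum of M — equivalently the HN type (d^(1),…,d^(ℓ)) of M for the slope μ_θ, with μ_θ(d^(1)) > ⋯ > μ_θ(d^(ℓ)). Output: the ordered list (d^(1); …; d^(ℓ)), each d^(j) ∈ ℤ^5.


Barcode: M ≅ I[1,1], I[1,2], I[1,4], I[3,5]. HN layers by μ_θ (3 steps, strictly decreasing):
  μ^(1)=1; μ^(2)=0; μ^(3)=-1/2

((0, 0, 1, 1, 0); (1, 0, 1, 1, 1); (2, 2, 0, 0, 0))


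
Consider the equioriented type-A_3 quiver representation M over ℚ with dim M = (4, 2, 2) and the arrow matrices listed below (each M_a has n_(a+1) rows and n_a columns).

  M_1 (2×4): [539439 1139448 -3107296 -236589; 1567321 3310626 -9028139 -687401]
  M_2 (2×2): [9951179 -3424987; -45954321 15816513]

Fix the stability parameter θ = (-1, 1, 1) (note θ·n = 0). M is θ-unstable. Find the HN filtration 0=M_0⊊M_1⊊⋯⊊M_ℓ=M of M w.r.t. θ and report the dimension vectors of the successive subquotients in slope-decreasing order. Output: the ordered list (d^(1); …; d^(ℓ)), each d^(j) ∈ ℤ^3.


Interval decomposition of M: I[1,1]^2, I[1,2], I[1,3], I[3,3].
HN type (ℓ=2): μ^(1)=1; μ^(2)=-1

((0, 2, 2); (4, 0, 0))


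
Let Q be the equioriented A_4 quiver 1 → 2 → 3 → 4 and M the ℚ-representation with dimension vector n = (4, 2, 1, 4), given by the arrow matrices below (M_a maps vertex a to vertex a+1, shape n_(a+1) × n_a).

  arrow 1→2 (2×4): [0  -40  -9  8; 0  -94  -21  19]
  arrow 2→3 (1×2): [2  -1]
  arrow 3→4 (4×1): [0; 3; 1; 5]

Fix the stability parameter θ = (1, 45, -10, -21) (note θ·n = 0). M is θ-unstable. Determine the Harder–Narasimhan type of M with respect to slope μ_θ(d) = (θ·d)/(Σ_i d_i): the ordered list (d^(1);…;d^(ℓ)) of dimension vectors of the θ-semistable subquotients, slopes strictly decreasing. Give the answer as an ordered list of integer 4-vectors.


Barcode: M ≅ I[1,1]^2, I[1,2], I[1,4], I[4,4]^3. HN layers by μ_θ (4 steps, strictly decreasing):
  μ^(1)=45; μ^(2)=14/3; μ^(3)=1; μ^(4)=-21

((0, 1, 0, 0); (0, 1, 1, 1); (4, 0, 0, 0); (0, 0, 0, 3))


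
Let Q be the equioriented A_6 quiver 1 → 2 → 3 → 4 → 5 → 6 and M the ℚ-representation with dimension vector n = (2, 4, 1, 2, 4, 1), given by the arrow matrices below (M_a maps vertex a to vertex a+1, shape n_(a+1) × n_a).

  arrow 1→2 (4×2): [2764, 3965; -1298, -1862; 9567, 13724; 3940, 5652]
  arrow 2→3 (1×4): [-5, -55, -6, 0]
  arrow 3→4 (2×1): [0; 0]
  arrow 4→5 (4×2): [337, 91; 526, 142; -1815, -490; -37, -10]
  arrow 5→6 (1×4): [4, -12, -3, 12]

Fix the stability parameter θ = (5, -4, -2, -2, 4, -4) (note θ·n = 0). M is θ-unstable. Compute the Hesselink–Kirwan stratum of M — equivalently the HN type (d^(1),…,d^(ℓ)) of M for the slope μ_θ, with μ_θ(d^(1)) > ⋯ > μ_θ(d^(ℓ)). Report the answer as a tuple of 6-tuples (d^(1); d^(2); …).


Interval decomposition of M: I[1,2], I[1,3], I[2,2]^2, I[4,5], I[4,6], I[5,5]^2.
HN type (ℓ=6): μ^(1)=4; μ^(2)=1/2; μ^(3)=0; μ^(4)=-1/3; μ^(5)=-2; μ^(6)=-4

((0, 0, 0, 0, 3, 0); (1, 1, 0, 0, 0, 0); (0, 0, 0, 0, 1, 1); (1, 1, 1, 0, 0, 0); (0, 0, 0, 2, 0, 0); (0, 2, 0, 0, 0, 0))


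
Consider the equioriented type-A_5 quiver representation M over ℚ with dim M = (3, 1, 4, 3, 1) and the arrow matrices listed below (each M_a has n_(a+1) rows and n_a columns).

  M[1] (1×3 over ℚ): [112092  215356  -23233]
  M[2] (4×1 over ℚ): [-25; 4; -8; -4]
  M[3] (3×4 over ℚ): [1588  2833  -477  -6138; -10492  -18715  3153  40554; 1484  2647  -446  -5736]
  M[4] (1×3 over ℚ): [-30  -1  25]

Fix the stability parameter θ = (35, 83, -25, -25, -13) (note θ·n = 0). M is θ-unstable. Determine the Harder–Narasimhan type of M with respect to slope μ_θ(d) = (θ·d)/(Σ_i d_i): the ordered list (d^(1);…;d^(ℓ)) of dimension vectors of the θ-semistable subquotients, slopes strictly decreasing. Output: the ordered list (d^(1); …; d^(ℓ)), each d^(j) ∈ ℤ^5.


Interval decomposition of M: I[1,1]^2, I[1,3], I[3,3], I[3,4], I[3,5], I[4,4].
HN type (ℓ=4): μ^(1)=35; μ^(2)=31; μ^(3)=-13; μ^(4)=-25

((2, 0, 0, 0, 0); (1, 1, 1, 0, 0); (0, 0, 0, 0, 1); (0, 0, 3, 3, 0))


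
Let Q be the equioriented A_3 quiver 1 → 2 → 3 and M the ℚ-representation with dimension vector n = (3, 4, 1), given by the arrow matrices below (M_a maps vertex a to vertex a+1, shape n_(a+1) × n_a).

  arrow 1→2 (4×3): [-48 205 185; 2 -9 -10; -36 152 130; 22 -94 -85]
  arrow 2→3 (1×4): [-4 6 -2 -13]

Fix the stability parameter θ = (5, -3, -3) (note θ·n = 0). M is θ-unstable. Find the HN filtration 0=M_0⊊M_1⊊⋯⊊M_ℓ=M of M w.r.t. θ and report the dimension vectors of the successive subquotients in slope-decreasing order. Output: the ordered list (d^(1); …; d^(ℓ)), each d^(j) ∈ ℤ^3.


Via rank(M_{q-1}∘⋯∘M_p): M ≅ I[1,1], I[1,2], I[1,3], I[2,2]^2.
μ_θ-semistable layers: μ^(1)=5; μ^(2)=1; μ^(3)=-1/3; μ^(4)=-3

((1, 0, 0); (1, 1, 0); (1, 1, 1); (0, 2, 0))


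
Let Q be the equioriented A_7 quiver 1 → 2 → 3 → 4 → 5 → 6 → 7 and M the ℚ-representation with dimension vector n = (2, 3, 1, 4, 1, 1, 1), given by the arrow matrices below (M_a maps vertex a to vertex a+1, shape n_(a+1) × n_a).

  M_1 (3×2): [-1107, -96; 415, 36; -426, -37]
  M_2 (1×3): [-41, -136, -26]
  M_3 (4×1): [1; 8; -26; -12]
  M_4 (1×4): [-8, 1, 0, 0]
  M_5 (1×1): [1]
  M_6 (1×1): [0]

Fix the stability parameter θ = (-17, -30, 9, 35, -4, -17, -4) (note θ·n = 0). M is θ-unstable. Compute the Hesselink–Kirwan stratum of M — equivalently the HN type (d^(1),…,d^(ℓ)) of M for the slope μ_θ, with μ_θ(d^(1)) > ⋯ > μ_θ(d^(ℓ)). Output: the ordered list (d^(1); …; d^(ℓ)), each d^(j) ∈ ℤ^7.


Barcode: M ≅ I[1,2], I[1,4], I[2,2], I[4,4]^2, I[4,6], I[7,7]. HN layers by μ_θ (6 steps, strictly decreasing):
  μ^(1)=35; μ^(2)=9; μ^(3)=14/3; μ^(4)=-4; μ^(5)=-47/2; μ^(6)=-30

((0, 0, 0, 3, 0, 0, 0); (0, 0, 1, 0, 0, 0, 0); (0, 0, 0, 1, 1, 1, 0); (0, 0, 0, 0, 0, 0, 1); (2, 2, 0, 0, 0, 0, 0); (0, 1, 0, 0, 0, 0, 0))


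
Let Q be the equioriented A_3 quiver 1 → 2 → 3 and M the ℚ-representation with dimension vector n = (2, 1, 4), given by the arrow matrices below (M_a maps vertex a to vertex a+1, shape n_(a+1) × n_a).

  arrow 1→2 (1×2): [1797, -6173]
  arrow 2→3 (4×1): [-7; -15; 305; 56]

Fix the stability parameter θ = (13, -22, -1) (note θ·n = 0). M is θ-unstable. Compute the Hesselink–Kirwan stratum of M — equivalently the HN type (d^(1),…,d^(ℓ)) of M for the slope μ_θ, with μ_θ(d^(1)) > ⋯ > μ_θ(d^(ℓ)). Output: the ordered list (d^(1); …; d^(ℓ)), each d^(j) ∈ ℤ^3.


Via rank(M_{q-1}∘⋯∘M_p): M ≅ I[1,1], I[1,3], I[3,3]^3.
μ_θ-semistable layers: μ^(1)=13; μ^(2)=-1; μ^(3)=-9/2

((1, 0, 0); (0, 0, 4); (1, 1, 0))


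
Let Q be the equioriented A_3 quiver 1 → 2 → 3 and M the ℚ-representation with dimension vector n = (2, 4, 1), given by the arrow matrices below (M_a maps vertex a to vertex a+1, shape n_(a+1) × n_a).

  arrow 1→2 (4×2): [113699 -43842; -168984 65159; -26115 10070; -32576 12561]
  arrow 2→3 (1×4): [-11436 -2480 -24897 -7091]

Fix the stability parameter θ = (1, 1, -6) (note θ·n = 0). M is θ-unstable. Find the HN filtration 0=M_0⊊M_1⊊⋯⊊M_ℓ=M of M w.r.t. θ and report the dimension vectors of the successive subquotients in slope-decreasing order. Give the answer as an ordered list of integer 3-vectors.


Barcode: M ≅ I[1,2], I[1,3], I[2,2]^2. HN layers by μ_θ (2 steps, strictly decreasing):
  μ^(1)=1; μ^(2)=-4/3

((1, 3, 0); (1, 1, 1))


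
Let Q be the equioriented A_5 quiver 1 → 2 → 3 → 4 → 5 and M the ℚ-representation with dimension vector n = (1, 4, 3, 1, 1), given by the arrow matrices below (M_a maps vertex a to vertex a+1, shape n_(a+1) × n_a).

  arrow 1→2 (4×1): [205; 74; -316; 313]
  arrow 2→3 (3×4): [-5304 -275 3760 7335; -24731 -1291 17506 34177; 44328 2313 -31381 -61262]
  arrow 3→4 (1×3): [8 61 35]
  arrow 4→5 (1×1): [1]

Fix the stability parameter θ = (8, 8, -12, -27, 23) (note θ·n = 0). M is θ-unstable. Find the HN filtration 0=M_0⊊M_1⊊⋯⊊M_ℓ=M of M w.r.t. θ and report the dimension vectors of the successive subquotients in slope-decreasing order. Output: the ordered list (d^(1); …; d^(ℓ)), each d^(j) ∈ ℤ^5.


Interval decomposition of M: I[1,5], I[2,2], I[2,3]^2.
HN type (ℓ=4): μ^(1)=23; μ^(2)=8; μ^(3)=-2; μ^(4)=-23/4

((0, 0, 0, 0, 1); (0, 1, 0, 0, 0); (0, 2, 2, 0, 0); (1, 1, 1, 1, 0))


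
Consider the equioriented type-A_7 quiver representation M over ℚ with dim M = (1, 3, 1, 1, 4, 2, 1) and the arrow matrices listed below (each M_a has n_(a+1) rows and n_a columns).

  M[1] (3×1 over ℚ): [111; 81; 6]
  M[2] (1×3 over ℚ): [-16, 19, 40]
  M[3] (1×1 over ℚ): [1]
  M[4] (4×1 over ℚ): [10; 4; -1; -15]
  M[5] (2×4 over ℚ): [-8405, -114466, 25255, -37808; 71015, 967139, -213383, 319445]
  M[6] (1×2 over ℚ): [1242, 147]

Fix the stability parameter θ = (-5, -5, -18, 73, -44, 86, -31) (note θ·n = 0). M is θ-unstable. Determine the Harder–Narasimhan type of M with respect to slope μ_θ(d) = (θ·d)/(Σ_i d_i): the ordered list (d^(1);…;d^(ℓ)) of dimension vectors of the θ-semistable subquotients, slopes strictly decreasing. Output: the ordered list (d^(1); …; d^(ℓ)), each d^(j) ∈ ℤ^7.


Via rank(M_{q-1}∘⋯∘M_p): M ≅ I[1,6], I[2,2]^2, I[5,5]^2, I[5,7].
μ_θ-semistable layers: μ^(1)=86; μ^(2)=55/2; μ^(3)=29/2; μ^(4)=-5; μ^(5)=-28/3; μ^(6)=-44

((0, 0, 0, 0, 0, 1, 0); (0, 0, 0, 0, 0, 1, 1); (0, 0, 0, 1, 1, 0, 0); (0, 2, 0, 0, 0, 0, 0); (1, 1, 1, 0, 0, 0, 0); (0, 0, 0, 0, 3, 0, 0))


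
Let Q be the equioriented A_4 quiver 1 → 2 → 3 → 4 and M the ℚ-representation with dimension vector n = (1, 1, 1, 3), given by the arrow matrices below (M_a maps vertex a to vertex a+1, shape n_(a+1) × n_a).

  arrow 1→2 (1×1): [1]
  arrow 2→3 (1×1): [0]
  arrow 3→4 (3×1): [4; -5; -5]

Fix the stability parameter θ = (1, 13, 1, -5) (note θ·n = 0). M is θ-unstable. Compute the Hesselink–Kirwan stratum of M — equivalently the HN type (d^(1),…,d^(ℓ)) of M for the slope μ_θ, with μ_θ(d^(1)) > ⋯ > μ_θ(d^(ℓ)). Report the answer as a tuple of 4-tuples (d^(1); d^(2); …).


Barcode: M ≅ I[1,2], I[3,4], I[4,4]^2. HN layers by μ_θ (4 steps, strictly decreasing):
  μ^(1)=13; μ^(2)=1; μ^(3)=-2; μ^(4)=-5

((0, 1, 0, 0); (1, 0, 0, 0); (0, 0, 1, 1); (0, 0, 0, 2))


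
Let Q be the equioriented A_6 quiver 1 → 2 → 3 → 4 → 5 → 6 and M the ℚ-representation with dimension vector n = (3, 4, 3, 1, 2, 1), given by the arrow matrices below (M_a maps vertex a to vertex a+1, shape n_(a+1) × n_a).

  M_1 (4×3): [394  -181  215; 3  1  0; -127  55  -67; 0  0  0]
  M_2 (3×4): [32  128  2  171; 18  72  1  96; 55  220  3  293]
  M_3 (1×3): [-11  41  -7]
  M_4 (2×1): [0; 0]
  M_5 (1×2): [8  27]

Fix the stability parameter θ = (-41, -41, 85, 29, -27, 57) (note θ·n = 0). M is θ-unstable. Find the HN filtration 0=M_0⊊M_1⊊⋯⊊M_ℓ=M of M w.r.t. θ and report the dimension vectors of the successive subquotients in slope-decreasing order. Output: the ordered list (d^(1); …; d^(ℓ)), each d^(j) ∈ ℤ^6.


Interval decomposition of M: I[1,2], I[1,3], I[1,4], I[2,3], I[5,5], I[5,6].
HN type (ℓ=4): μ^(1)=85; μ^(2)=57; μ^(3)=-27; μ^(4)=-41

((0, 0, 2, 0, 0, 0); (0, 0, 1, 1, 0, 1); (0, 0, 0, 0, 2, 0); (3, 4, 0, 0, 0, 0))


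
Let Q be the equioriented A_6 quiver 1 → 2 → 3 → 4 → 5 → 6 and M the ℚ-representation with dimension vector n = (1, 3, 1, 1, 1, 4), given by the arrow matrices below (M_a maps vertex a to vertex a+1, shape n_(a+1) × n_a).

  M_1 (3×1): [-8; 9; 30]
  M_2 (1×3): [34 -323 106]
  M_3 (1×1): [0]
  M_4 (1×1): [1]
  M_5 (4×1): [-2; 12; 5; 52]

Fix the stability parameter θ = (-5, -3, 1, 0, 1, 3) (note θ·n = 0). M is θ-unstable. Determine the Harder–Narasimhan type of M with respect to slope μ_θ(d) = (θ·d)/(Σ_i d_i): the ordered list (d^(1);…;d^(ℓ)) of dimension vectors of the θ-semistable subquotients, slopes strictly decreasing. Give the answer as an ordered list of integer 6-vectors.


Via rank(M_{q-1}∘⋯∘M_p): M ≅ I[1,3], I[2,2]^2, I[4,6], I[6,6]^3.
μ_θ-semistable layers: μ^(1)=3; μ^(2)=1; μ^(3)=0; μ^(4)=-3; μ^(5)=-5

((0, 0, 0, 0, 0, 4); (0, 0, 1, 0, 1, 0); (0, 0, 0, 1, 0, 0); (0, 3, 0, 0, 0, 0); (1, 0, 0, 0, 0, 0))


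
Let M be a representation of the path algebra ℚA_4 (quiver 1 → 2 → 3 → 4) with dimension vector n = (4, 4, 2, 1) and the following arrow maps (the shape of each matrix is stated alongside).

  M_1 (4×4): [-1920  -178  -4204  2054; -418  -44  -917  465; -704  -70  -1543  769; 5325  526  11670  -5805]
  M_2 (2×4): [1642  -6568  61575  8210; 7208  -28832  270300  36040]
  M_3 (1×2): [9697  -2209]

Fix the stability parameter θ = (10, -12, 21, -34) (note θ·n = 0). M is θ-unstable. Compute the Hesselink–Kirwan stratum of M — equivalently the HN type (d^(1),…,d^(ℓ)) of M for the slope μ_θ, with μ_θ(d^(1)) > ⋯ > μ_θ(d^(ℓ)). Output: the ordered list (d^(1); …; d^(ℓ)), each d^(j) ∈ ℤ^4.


Via rank(M_{q-1}∘⋯∘M_p): M ≅ I[1,2]^3, I[1,4], I[3,3].
μ_θ-semistable layers: μ^(1)=21; μ^(2)=-1; μ^(3)=-15/4

((0, 0, 1, 0); (3, 3, 0, 0); (1, 1, 1, 1))


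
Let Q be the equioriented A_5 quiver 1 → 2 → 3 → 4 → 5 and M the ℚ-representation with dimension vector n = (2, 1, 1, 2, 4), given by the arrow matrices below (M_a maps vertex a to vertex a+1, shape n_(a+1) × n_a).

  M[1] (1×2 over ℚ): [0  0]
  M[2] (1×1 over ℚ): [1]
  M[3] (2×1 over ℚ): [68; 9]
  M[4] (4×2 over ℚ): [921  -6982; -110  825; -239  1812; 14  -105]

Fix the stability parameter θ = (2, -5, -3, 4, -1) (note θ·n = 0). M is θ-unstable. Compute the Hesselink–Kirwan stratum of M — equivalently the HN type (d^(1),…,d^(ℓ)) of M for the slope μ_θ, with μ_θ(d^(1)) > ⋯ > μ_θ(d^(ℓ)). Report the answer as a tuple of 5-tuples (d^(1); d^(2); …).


Barcode: M ≅ I[1,1]^2, I[2,5], I[4,5], I[5,5]^2. HN layers by μ_θ (5 steps, strictly decreasing):
  μ^(1)=2; μ^(2)=3/2; μ^(3)=-1; μ^(4)=-3; μ^(5)=-5

((2, 0, 0, 0, 0); (0, 0, 0, 2, 2); (0, 0, 0, 0, 2); (0, 0, 1, 0, 0); (0, 1, 0, 0, 0))


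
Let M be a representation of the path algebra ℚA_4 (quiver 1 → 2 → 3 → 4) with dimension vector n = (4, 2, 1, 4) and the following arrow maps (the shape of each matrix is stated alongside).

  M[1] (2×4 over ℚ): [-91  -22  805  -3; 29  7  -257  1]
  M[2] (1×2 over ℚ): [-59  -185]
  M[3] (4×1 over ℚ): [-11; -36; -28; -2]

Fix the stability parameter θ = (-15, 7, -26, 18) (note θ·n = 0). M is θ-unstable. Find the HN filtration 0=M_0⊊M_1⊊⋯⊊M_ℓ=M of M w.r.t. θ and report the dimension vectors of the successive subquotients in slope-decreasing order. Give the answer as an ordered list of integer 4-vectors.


Interval decomposition of M: I[1,1]^2, I[1,2], I[1,4], I[4,4]^3.
HN type (ℓ=4): μ^(1)=18; μ^(2)=7; μ^(3)=-19/2; μ^(4)=-15

((0, 0, 0, 4); (0, 1, 0, 0); (0, 1, 1, 0); (4, 0, 0, 0))


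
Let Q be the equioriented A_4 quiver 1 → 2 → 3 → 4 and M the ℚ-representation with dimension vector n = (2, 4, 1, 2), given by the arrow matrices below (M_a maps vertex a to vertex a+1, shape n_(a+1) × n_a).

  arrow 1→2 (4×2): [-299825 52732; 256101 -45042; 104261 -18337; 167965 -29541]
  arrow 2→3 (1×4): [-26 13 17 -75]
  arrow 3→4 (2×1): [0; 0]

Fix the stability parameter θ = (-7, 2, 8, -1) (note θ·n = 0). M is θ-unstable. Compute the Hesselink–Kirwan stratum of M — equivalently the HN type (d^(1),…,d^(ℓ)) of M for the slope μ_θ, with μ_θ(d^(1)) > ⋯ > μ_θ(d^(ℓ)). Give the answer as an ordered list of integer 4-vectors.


Interval decomposition of M: I[1,2], I[1,3], I[2,2]^2, I[4,4]^2.
HN type (ℓ=4): μ^(1)=8; μ^(2)=2; μ^(3)=-1; μ^(4)=-7

((0, 0, 1, 0); (0, 4, 0, 0); (0, 0, 0, 2); (2, 0, 0, 0))


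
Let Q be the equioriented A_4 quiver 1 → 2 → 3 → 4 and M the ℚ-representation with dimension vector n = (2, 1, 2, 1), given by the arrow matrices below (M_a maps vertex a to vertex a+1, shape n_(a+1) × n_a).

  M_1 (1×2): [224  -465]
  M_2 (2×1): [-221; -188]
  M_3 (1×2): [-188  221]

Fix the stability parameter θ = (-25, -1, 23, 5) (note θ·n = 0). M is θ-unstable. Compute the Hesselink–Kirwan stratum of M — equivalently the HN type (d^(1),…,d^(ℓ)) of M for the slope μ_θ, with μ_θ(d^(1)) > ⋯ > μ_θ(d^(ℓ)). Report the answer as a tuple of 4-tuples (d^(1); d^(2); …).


Interval decomposition of M: I[1,1], I[1,3], I[3,4].
HN type (ℓ=4): μ^(1)=23; μ^(2)=14; μ^(3)=-1; μ^(4)=-25

((0, 0, 1, 0); (0, 0, 1, 1); (0, 1, 0, 0); (2, 0, 0, 0))


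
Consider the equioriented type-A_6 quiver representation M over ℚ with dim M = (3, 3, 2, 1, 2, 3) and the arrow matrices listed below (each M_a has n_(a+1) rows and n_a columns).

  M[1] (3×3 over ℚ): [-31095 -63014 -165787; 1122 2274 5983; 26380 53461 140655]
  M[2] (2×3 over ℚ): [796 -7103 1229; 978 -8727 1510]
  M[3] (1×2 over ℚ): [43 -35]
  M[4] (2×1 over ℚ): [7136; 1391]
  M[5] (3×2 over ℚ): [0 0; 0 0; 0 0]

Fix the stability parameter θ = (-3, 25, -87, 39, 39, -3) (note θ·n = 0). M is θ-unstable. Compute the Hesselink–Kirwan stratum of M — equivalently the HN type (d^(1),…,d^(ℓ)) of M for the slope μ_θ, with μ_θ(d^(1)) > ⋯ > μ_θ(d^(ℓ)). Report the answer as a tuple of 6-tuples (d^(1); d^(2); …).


Via rank(M_{q-1}∘⋯∘M_p): M ≅ I[1,2], I[1,3], I[1,5], I[5,5], I[6,6]^3.
μ_θ-semistable layers: μ^(1)=39; μ^(2)=25; μ^(3)=-3; μ^(4)=-65/3

((0, 0, 0, 1, 2, 0); (0, 1, 0, 0, 0, 0); (1, 0, 0, 0, 0, 3); (2, 2, 2, 0, 0, 0))


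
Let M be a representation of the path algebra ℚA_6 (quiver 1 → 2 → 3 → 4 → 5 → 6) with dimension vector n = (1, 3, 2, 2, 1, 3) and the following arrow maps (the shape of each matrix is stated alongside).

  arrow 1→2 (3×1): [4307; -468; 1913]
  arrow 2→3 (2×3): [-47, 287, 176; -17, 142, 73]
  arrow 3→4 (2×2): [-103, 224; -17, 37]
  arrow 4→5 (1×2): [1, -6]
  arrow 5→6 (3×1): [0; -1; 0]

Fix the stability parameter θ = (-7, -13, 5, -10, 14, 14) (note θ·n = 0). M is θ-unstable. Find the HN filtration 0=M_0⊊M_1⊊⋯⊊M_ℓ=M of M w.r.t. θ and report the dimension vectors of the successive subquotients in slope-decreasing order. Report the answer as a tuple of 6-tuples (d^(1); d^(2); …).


Interval decomposition of M: I[1,6], I[2,2], I[2,4], I[6,6]^2.
HN type (ℓ=4): μ^(1)=14; μ^(2)=-5/2; μ^(3)=-10; μ^(4)=-13

((0, 0, 0, 0, 1, 3); (0, 0, 2, 2, 0, 0); (1, 1, 0, 0, 0, 0); (0, 2, 0, 0, 0, 0))


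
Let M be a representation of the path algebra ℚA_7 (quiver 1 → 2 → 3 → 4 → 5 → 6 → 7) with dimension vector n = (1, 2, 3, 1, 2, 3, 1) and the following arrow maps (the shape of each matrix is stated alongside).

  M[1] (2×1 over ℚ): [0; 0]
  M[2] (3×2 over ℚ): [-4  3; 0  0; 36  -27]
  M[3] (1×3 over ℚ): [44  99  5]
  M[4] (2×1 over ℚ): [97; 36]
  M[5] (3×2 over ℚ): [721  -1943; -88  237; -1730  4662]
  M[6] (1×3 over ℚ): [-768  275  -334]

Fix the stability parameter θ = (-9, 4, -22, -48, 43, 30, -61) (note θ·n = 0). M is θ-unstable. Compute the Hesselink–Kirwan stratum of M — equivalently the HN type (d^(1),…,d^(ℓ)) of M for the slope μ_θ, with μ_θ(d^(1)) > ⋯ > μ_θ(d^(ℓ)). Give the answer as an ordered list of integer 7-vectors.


Interval decomposition of M: I[1,1], I[2,2], I[2,6], I[3,3]^2, I[5,7], I[6,6].
HN type (ℓ=5): μ^(1)=73/2; μ^(2)=30; μ^(3)=4; μ^(4)=-9; μ^(5)=-22

((0, 0, 0, 0, 1, 1, 0); (0, 0, 0, 0, 0, 1, 0); (0, 1, 0, 0, 1, 1, 1); (1, 0, 0, 0, 0, 0, 0); (0, 1, 3, 1, 0, 0, 0))


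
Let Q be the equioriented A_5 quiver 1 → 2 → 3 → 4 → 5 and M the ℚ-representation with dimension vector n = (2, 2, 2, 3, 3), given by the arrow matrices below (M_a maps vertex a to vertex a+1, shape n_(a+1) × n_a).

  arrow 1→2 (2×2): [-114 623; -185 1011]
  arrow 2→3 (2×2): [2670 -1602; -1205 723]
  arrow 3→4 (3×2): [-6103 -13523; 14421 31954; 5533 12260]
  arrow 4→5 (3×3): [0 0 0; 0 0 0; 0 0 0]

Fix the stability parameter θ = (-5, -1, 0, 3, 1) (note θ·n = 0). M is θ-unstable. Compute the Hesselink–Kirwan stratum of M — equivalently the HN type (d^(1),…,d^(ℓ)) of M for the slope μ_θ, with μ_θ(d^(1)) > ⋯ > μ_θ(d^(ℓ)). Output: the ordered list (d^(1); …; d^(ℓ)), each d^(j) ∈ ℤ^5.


Interval decomposition of M: I[1,2], I[1,4], I[3,4], I[4,4], I[5,5]^3.
HN type (ℓ=5): μ^(1)=3; μ^(2)=1; μ^(3)=0; μ^(4)=-1; μ^(5)=-5

((0, 0, 0, 3, 0); (0, 0, 0, 0, 3); (0, 0, 2, 0, 0); (0, 2, 0, 0, 0); (2, 0, 0, 0, 0))


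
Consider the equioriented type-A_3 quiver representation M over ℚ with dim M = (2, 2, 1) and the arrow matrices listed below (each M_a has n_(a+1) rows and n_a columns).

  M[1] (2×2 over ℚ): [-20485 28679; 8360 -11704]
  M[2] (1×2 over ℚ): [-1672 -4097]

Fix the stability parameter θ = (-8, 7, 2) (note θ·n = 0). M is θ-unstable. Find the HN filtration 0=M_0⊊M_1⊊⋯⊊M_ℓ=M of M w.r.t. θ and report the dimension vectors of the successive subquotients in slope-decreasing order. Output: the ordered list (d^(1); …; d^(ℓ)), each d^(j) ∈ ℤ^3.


Interval decomposition of M: I[1,1], I[1,2], I[2,3].
HN type (ℓ=3): μ^(1)=7; μ^(2)=9/2; μ^(3)=-8

((0, 1, 0); (0, 1, 1); (2, 0, 0))


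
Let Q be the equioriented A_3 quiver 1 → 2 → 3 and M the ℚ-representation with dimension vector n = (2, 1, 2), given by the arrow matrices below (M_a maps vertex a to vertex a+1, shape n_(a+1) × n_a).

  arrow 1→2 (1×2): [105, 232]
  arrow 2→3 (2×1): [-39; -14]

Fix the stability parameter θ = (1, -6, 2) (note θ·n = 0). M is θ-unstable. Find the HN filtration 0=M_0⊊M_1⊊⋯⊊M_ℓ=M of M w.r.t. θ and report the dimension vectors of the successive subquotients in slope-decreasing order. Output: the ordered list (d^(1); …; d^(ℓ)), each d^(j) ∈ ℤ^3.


Barcode: M ≅ I[1,1], I[1,3], I[3,3]. HN layers by μ_θ (3 steps, strictly decreasing):
  μ^(1)=2; μ^(2)=1; μ^(3)=-5/2

((0, 0, 2); (1, 0, 0); (1, 1, 0))


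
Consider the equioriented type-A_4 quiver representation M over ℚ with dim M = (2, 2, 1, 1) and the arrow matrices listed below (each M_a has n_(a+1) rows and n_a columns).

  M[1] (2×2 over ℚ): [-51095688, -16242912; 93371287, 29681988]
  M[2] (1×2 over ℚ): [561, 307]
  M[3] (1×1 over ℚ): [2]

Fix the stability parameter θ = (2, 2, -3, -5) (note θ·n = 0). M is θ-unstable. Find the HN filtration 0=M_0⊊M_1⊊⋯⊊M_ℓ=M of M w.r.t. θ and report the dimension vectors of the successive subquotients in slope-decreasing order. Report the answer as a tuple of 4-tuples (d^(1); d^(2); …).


Interval decomposition of M: I[1,1], I[1,4], I[2,2].
HN type (ℓ=2): μ^(1)=2; μ^(2)=-1

((1, 1, 0, 0); (1, 1, 1, 1))


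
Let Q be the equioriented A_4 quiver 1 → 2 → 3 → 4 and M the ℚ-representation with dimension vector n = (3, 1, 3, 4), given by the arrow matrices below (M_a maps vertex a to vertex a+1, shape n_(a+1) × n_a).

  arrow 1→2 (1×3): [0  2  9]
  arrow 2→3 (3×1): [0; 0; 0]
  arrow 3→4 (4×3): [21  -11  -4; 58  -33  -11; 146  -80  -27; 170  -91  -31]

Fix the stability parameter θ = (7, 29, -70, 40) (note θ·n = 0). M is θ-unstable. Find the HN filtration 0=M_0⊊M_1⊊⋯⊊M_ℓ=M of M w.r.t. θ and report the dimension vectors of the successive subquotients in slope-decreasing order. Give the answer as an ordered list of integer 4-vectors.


Interval decomposition of M: I[1,1]^2, I[1,2], I[3,4]^3, I[4,4].
HN type (ℓ=4): μ^(1)=40; μ^(2)=29; μ^(3)=7; μ^(4)=-70

((0, 0, 0, 4); (0, 1, 0, 0); (3, 0, 0, 0); (0, 0, 3, 0))


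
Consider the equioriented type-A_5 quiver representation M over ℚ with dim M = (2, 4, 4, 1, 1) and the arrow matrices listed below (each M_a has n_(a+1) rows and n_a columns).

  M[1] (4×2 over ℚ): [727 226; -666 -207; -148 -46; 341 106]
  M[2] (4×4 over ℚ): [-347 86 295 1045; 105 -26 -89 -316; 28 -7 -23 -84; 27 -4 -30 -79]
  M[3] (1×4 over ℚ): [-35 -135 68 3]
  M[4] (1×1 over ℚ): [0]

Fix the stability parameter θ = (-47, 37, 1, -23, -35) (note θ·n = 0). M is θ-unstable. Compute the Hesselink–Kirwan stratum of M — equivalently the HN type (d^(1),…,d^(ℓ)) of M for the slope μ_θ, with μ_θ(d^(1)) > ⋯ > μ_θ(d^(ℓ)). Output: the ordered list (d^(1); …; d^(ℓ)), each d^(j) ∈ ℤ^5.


Interval decomposition of M: I[1,3], I[1,4], I[2,3]^2, I[5,5].
HN type (ℓ=4): μ^(1)=19; μ^(2)=5; μ^(3)=-35; μ^(4)=-47

((0, 3, 3, 0, 0); (0, 1, 1, 1, 0); (0, 0, 0, 0, 1); (2, 0, 0, 0, 0))


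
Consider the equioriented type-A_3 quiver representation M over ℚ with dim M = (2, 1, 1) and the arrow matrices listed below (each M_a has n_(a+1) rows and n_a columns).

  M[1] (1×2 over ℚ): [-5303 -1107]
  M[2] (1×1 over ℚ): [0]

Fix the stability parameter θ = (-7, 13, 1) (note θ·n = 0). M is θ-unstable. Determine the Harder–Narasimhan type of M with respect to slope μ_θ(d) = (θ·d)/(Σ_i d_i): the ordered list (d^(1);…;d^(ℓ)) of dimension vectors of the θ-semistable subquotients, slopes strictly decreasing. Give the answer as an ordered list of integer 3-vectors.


Via rank(M_{q-1}∘⋯∘M_p): M ≅ I[1,1], I[1,2], I[3,3].
μ_θ-semistable layers: μ^(1)=13; μ^(2)=1; μ^(3)=-7

((0, 1, 0); (0, 0, 1); (2, 0, 0))


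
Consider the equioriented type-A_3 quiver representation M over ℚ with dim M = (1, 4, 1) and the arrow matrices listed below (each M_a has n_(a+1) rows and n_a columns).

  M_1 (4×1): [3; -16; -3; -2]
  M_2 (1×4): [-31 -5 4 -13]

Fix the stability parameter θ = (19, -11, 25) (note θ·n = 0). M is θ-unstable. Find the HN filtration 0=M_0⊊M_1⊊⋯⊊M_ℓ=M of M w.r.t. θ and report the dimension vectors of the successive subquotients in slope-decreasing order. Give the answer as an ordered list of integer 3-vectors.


Barcode: M ≅ I[1,3], I[2,2]^3. HN layers by μ_θ (3 steps, strictly decreasing):
  μ^(1)=25; μ^(2)=4; μ^(3)=-11

((0, 0, 1); (1, 1, 0); (0, 3, 0))


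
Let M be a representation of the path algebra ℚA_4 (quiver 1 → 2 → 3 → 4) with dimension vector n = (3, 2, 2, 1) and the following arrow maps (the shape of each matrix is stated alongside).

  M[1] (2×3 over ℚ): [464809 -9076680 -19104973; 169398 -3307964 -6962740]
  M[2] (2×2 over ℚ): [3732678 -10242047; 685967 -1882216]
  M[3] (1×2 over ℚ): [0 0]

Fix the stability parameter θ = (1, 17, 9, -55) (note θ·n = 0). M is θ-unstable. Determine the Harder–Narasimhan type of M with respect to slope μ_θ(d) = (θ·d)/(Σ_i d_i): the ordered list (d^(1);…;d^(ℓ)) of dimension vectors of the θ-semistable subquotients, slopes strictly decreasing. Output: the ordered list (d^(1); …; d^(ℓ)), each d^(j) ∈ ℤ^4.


Barcode: M ≅ I[1,1], I[1,3]^2, I[4,4]. HN layers by μ_θ (3 steps, strictly decreasing):
  μ^(1)=13; μ^(2)=1; μ^(3)=-55

((0, 2, 2, 0); (3, 0, 0, 0); (0, 0, 0, 1))


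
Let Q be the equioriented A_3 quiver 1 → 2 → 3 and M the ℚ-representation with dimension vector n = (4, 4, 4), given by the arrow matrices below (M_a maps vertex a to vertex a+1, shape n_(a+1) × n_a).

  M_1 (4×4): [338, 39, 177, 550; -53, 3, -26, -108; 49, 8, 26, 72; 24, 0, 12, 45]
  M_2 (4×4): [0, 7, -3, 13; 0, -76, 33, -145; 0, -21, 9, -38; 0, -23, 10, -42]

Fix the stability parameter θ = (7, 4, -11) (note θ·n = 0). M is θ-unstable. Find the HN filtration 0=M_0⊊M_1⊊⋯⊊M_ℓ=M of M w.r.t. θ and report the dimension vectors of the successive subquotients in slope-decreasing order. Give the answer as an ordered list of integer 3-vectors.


Interval decomposition of M: I[1,2], I[1,3]^3, I[3,3].
HN type (ℓ=3): μ^(1)=11/2; μ^(2)=0; μ^(3)=-11

((1, 1, 0); (3, 3, 3); (0, 0, 1))


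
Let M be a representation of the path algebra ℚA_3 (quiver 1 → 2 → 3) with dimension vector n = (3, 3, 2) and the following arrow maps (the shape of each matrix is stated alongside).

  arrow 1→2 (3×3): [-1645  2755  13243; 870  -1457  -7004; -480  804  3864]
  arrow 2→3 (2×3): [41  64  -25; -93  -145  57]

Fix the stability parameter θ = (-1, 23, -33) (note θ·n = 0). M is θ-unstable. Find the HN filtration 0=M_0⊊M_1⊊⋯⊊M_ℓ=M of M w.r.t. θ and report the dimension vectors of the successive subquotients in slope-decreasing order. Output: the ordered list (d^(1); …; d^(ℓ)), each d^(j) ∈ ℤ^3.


Via rank(M_{q-1}∘⋯∘M_p): M ≅ I[1,1], I[1,3]^2, I[2,2].
μ_θ-semistable layers: μ^(1)=23; μ^(2)=-1; μ^(3)=-11/3

((0, 1, 0); (1, 0, 0); (2, 2, 2))


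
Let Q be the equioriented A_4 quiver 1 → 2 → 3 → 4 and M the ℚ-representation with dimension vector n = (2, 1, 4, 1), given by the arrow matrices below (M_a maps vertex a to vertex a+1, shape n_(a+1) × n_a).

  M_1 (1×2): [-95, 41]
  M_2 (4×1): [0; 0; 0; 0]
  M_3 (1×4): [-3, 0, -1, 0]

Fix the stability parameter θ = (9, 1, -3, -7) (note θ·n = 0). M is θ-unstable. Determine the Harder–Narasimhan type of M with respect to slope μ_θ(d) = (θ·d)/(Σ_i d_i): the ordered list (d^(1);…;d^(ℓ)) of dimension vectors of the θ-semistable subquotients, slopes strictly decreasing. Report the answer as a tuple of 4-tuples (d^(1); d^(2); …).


Barcode: M ≅ I[1,1], I[1,2], I[3,3]^3, I[3,4]. HN layers by μ_θ (4 steps, strictly decreasing):
  μ^(1)=9; μ^(2)=5; μ^(3)=-3; μ^(4)=-5

((1, 0, 0, 0); (1, 1, 0, 0); (0, 0, 3, 0); (0, 0, 1, 1))


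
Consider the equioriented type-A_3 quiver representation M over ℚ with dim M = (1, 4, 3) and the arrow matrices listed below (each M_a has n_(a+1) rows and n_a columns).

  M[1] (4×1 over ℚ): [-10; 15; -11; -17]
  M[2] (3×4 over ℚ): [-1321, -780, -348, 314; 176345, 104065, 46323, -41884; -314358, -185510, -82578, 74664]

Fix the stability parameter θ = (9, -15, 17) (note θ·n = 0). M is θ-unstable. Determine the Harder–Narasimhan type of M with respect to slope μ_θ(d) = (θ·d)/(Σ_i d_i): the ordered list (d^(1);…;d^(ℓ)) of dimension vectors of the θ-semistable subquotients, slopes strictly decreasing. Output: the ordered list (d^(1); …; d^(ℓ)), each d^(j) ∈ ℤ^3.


Barcode: M ≅ I[1,2], I[2,2], I[2,3]^2, I[3,3]. HN layers by μ_θ (3 steps, strictly decreasing):
  μ^(1)=17; μ^(2)=-3; μ^(3)=-15

((0, 0, 3); (1, 1, 0); (0, 3, 0))


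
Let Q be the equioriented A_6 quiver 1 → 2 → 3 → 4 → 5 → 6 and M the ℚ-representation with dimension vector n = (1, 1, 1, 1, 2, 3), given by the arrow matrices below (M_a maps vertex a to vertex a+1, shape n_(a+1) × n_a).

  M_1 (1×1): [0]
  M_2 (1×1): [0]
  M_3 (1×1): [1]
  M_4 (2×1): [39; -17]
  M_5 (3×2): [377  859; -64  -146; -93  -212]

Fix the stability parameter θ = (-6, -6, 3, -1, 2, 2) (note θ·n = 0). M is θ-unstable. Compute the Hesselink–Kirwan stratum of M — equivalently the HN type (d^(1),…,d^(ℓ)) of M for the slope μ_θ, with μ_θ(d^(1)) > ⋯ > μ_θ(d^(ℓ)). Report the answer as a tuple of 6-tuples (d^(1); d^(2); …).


Via rank(M_{q-1}∘⋯∘M_p): M ≅ I[1,1], I[2,2], I[3,6], I[5,6], I[6,6].
μ_θ-semistable layers: μ^(1)=2; μ^(2)=1; μ^(3)=-6

((0, 0, 0, 0, 2, 3); (0, 0, 1, 1, 0, 0); (1, 1, 0, 0, 0, 0))


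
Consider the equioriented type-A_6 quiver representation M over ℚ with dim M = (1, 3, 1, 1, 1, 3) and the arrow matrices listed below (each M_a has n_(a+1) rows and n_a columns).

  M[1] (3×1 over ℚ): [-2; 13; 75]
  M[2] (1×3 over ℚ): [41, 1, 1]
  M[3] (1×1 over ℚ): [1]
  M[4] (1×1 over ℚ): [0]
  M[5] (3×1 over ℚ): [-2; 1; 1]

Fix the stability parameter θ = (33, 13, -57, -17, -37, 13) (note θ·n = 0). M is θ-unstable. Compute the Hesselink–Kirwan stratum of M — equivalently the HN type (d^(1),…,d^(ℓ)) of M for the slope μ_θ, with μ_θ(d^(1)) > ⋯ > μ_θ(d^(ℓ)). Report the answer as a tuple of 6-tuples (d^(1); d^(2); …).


Interval decomposition of M: I[1,4], I[2,2]^2, I[5,6], I[6,6]^2.
HN type (ℓ=3): μ^(1)=13; μ^(2)=-7; μ^(3)=-37

((0, 2, 0, 0, 0, 3); (1, 1, 1, 1, 0, 0); (0, 0, 0, 0, 1, 0))


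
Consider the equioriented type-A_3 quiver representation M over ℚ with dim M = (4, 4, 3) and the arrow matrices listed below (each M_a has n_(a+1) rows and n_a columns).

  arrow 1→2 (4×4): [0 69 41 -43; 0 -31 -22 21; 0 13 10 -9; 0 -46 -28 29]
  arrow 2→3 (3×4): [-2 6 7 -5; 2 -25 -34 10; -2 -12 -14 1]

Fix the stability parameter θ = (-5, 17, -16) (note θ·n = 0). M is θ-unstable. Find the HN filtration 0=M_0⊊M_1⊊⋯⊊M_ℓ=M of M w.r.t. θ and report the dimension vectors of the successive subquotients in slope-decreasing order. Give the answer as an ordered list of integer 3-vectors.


Barcode: M ≅ I[1,1], I[1,3]^3, I[2,2]. HN layers by μ_θ (3 steps, strictly decreasing):
  μ^(1)=17; μ^(2)=1/2; μ^(3)=-5

((0, 1, 0); (0, 3, 3); (4, 0, 0))


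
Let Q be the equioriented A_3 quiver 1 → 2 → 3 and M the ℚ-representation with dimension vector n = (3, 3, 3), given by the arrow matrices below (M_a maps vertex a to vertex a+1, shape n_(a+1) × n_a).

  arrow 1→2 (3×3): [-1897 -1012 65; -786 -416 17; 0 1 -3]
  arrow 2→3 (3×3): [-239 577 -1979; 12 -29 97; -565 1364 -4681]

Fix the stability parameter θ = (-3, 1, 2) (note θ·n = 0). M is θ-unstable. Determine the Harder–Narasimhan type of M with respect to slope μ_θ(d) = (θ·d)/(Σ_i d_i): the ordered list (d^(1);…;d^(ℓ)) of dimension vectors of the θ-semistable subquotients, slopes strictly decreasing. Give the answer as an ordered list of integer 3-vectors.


Via rank(M_{q-1}∘⋯∘M_p): M ≅ I[1,3]^3.
μ_θ-semistable layers: μ^(1)=2; μ^(2)=1; μ^(3)=-3

((0, 0, 3); (0, 3, 0); (3, 0, 0))


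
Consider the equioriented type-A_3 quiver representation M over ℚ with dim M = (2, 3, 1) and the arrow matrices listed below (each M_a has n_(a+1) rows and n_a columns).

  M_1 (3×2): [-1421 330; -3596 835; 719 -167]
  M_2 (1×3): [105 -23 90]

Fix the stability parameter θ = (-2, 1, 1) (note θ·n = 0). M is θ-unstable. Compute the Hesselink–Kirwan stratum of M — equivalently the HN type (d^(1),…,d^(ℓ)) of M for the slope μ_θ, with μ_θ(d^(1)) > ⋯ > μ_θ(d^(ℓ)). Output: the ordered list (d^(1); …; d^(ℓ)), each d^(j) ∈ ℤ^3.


Barcode: M ≅ I[1,2], I[1,3], I[2,2]. HN layers by μ_θ (2 steps, strictly decreasing):
  μ^(1)=1; μ^(2)=-2

((0, 3, 1); (2, 0, 0))


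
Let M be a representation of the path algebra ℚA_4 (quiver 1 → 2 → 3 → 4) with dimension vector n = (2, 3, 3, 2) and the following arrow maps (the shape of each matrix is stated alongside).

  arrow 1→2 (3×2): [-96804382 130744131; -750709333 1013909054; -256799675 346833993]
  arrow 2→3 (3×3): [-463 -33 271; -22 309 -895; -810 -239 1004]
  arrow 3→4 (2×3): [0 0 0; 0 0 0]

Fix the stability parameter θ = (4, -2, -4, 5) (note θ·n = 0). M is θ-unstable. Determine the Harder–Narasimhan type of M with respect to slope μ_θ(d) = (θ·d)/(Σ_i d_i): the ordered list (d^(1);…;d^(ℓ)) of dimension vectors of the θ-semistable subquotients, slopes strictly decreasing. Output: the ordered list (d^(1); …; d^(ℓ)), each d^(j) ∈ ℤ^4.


Via rank(M_{q-1}∘⋯∘M_p): M ≅ I[1,3]^2, I[2,3], I[4,4]^2.
μ_θ-semistable layers: μ^(1)=5; μ^(2)=-2/3; μ^(3)=-3

((0, 0, 0, 2); (2, 2, 2, 0); (0, 1, 1, 0))
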